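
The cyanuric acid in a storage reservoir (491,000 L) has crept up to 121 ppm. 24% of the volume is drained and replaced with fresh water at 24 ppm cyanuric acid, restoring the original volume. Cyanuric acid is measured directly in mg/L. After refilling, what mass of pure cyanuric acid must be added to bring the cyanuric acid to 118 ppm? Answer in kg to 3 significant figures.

9.96 kg

After draining 24% and refilling: 121 × 0.76 + 24 × 0.24 = 97.72 ppm.
Deficit to target: 118 − 97.72 = 20.28 mg/L.
Mass: 20.28 mg/L × 491,000 L = 9957 g cyanuric acid.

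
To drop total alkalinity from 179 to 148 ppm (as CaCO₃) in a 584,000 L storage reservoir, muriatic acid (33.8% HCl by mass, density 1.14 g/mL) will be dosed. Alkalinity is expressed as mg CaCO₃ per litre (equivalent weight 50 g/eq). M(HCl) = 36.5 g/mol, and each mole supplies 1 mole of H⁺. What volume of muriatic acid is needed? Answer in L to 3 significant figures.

34.3 L

Alkalinity to neutralize: (179 − 148) = 31 mg/L as CaCO₃ × 584,000 L = 18,100 g as CaCO₃.
Equivalents of H⁺ required: 18,100 ÷ 50 g/eq = 362.1 eq = 362.1 mol HCl.
Mass of HCl: 362.1 × 36.5 = 13,220 g.
Mass of 33.8% solution: 13,220 / 0.338 = 39,100 g.
Volume: 39,100 g ÷ 1.14 g/mL = 34,300 mL.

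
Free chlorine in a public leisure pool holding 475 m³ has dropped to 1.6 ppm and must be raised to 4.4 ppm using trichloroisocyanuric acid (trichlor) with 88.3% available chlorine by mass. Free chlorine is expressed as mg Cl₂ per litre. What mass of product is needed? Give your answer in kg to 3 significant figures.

Volume: 475 m³ = 475,000 L.
Chlorine deficit: 4.4 − 1.6 = 2.8 ppm = 2.8 mg/L as Cl₂.
Cl₂ equivalent needed: 2.8 mg/L × 475,000 L = 1,330,000 mg = 1330 g.
Product at 88.3% available chlorine: 1330 / 0.883 = 1506 g.

1.51 kg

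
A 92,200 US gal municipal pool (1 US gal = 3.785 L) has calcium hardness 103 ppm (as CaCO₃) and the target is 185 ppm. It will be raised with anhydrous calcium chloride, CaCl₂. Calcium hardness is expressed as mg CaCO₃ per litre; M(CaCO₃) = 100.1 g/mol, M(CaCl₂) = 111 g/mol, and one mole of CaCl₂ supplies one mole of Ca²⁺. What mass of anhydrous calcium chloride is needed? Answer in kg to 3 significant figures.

Volume: 92,200 US gal × 3.785 L/gal = 348,977 L.
Hardness to add: (185 − 103) = 82 mg/L as CaCO₃ × 348,977 L = 28,620 g as CaCO₃.
Moles of Ca²⁺ (1 mol Ca²⁺ ≡ 1 mol CaCO₃): 28,620 / 100.1 g/mol = 285.9 mol.
Mass of CaCl₂: 285.9 × 111 = 31,730 g.

31.7 kg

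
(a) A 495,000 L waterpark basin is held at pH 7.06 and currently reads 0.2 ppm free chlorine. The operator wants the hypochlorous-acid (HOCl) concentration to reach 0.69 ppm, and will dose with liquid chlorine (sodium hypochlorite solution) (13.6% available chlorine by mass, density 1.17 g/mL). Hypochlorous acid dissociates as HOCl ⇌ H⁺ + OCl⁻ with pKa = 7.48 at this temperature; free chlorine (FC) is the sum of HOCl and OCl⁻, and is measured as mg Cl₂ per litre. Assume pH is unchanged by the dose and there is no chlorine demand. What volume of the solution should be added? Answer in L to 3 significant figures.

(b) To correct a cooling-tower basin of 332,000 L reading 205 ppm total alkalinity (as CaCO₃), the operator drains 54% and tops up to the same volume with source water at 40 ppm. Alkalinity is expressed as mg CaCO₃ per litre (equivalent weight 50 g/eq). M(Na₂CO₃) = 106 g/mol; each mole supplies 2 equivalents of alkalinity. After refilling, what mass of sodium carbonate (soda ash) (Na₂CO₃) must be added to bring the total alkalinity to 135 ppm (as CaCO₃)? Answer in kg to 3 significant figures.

(a) 2.34 L; (b) 6.72 kg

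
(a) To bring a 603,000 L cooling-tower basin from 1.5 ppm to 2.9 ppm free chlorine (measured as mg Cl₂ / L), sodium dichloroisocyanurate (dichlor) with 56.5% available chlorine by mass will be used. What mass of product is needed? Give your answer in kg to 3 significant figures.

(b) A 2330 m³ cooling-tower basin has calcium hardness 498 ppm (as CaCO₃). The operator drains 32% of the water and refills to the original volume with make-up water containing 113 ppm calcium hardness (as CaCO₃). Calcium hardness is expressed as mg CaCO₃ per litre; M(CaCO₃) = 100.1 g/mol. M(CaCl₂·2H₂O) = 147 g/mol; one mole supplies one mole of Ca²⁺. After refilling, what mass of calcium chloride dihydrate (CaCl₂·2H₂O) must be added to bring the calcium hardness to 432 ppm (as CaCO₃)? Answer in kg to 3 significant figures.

(a) 1.49 kg; (b) 196 kg

(a) Chlorine deficit: 2.9 − 1.5 = 1.4 ppm = 1.4 mg/L as Cl₂.
(a) Cl₂ equivalent needed: 1.4 mg/L × 603,000 L = 844,200 mg = 844.2 g.
(a) Product at 56.5% available chlorine: 844.2 / 0.565 = 1494 g.

(b) Volume: 2330 m³ = 2,330,000 L.
(b) After draining 32% and refilling: 498 × 0.68 + 113 × 0.32 = 374.8 ppm.
(b) Deficit to target: 432 − 374.8 = 57.2 mg/L.
(b) As CaCO₃: 57.2 mg/L × 2,330,000 L = 133,300 g; ÷ 100.1 = 1331 mol Ca²⁺.
(b) Mass: 1331 × 147 = 195,700 g.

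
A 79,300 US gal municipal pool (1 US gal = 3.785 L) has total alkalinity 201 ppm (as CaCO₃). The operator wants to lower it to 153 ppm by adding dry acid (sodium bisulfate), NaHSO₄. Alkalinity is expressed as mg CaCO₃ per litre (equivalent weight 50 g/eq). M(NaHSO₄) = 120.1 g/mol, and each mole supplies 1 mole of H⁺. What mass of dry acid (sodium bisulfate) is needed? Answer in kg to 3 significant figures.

34.6 kg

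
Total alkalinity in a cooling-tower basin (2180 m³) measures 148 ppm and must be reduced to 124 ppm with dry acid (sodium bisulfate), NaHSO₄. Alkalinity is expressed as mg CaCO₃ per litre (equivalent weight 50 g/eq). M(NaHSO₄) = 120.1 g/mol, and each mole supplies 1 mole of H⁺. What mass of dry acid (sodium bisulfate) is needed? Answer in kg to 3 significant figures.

Volume: 2180 m³ = 2,180,000 L.
Alkalinity to neutralize: (148 − 124) = 24 mg/L as CaCO₃ × 2,180,000 L = 52,320 g as CaCO₃.
Equivalents of H⁺ required: 52,320 ÷ 50 g/eq = 1046 eq = 1046 mol NaHSO₄.
Mass of NaHSO₄: 1046 × 120.1 = 125,700 g.

126 kg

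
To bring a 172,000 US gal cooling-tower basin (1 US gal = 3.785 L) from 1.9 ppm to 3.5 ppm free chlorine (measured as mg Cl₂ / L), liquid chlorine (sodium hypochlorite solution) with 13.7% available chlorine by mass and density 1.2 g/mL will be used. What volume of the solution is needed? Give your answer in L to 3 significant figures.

6.34 L

Volume: 172,000 US gal × 3.785 L/gal = 651,020 L.
Chlorine deficit: 3.5 − 1.9 = 1.6 ppm = 1.6 mg/L as Cl₂.
Cl₂ equivalent needed: 1.6 mg/L × 651,020 L = 1,042,000 mg = 1042 g.
Product at 13.7% available chlorine: 1042 / 0.137 = 7603 g.
Volume at density 1.2 g/mL: 7603 g ÷ 1.2 g/mL = 6336 mL.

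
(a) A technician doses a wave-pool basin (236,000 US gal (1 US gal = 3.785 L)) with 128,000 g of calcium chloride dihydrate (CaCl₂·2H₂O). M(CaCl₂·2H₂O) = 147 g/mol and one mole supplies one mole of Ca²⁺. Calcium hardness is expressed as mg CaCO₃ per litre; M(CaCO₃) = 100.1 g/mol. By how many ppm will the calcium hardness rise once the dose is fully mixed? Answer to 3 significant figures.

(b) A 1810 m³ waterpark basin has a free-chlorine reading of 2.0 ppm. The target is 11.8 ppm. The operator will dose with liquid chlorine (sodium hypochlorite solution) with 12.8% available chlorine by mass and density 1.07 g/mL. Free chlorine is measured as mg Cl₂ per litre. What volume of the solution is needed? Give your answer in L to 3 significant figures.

(a) Volume: 236,000 US gal × 3.785 L/gal = 893,260 L.
(a) Moles of Ca²⁺: 128,000 g ÷ 147 g/mol = 870.7 mol.
(a) As CaCO₃: 870.7 mol × 100.1 g/mol = 87,160 g.
(a) Rise: 87,160 g / 893,260 L × 1000 = 97.58 mg/L.

(b) Volume: 1810 m³ = 1,810,000 L.
(b) Chlorine deficit: 11.8 − 2.0 = 9.8 ppm = 9.8 mg/L as Cl₂.
(b) Cl₂ equivalent needed: 9.8 mg/L × 1,810,000 L = 17,740,000 mg = 17,740 g.
(b) Product at 12.8% available chlorine: 17,740 / 0.128 = 138,600 g.
(b) Volume at density 1.07 g/mL: 138,600 g ÷ 1.07 g/mL = 129,500 mL.

(a) 97.6 ppm; (b) 130 L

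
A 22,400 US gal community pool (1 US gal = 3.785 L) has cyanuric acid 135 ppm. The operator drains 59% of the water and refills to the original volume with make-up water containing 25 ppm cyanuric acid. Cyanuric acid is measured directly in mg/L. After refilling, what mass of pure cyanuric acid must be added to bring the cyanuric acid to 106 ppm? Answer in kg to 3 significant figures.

3.04 kg

Volume: 22,400 US gal × 3.785 L/gal = 84,784 L.
After draining 59% and refilling: 135 × 0.41 + 25 × 0.59 = 70.1 ppm.
Deficit to target: 106 − 70.1 = 35.9 mg/L.
Mass: 35.9 mg/L × 84,784 L = 3044 g cyanuric acid.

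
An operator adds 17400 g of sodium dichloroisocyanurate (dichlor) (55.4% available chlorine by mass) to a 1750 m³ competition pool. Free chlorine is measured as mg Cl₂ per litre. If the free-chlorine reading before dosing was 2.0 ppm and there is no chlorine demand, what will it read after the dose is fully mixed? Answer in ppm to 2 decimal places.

Volume: 1750 m³ = 1,750,000 L.
Available chlorine delivered: 17,400 g × 0.554 = 9640 g as Cl₂.
Concentration rise: 9640 g / 1,750,000 L = 5.508 mg/L = 5.51 ppm.
Final FC: 2.0 + 5.51 = 7.51 ppm.

7.51 ppm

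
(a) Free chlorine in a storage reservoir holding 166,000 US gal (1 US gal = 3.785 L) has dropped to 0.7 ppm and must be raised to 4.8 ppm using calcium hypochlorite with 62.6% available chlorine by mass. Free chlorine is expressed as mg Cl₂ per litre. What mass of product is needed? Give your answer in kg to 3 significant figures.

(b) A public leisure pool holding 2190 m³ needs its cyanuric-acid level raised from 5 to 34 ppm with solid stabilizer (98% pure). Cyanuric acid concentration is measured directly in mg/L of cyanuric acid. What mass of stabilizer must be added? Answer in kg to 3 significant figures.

(a) Volume: 166,000 US gal × 3.785 L/gal = 628,310 L.
(a) Chlorine deficit: 4.8 − 0.7 = 4.1 ppm = 4.1 mg/L as Cl₂.
(a) Cl₂ equivalent needed: 4.1 mg/L × 628,310 L = 2,576,000 mg = 2576 g.
(a) Product at 62.6% available chlorine: 2576 / 0.626 = 4115 g.

(b) Volume: 2190 m³ = 2,190,000 L.
(b) CYA to add: (34 − 5) = 29 mg/L × 2,190,000 L = 63,510 g cyanuric acid.
(b) At 98% purity: 63,510 / 0.98 = 64,810 g product.

(a) 4.12 kg; (b) 64.8 kg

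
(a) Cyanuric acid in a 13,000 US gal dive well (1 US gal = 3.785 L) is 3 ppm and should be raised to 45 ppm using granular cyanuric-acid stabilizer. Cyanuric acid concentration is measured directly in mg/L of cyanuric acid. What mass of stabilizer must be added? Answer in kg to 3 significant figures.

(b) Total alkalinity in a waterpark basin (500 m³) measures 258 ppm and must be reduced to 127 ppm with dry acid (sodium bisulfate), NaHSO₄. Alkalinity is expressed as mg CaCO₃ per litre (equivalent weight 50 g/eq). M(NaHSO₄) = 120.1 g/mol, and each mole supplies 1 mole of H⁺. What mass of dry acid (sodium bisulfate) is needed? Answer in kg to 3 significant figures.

(a) Volume: 13,000 US gal × 3.785 L/gal = 49,205 L.
(a) CYA to add: (45 − 3) = 42 mg/L × 49,205 L = 2067 g cyanuric acid.

(b) Volume: 500 m³ = 500,000 L.
(b) Alkalinity to neutralize: (258 − 127) = 131 mg/L as CaCO₃ × 500,000 L = 65,500 g as CaCO₃.
(b) Equivalents of H⁺ required: 65,500 ÷ 50 g/eq = 1310 eq = 1310 mol NaHSO₄.
(b) Mass of NaHSO₄: 1310 × 120.1 = 157,300 g.

(a) 2.07 kg; (b) 157 kg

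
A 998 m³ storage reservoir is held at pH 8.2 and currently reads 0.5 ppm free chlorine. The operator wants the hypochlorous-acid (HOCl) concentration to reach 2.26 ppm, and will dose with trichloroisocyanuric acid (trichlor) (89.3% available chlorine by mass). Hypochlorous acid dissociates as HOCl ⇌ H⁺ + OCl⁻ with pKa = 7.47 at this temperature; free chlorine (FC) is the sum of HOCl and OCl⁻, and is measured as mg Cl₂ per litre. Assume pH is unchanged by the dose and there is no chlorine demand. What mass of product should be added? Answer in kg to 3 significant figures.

15.5 kg

Volume: 998 m³ = 998,000 L.
[OCl⁻]/[HOCl] = 10^(pH − pKa) = 10^(8.2 − 7.47) = 5.37; fraction as HOCl = 1/(1 + 5.37) = 0.157.
Free chlorine required for 2.26 ppm HOCl: 2.26 / 0.157 = 14.4 ppm.
FC to add: 14.4 − 0.5 = 13.9 mg/L as Cl₂.
Cl₂ equivalent: 13.9 mg/L × 998,000 L = 13,870 g.
Product at 89.3% available Cl: 13,870 / 0.893 = 15,530 g.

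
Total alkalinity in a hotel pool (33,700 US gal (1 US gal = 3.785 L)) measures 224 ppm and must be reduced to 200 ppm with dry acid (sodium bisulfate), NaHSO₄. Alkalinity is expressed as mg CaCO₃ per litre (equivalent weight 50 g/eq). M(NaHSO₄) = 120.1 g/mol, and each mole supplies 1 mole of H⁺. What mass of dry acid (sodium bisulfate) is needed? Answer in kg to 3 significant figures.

7.35 kg

Volume: 33,700 US gal × 3.785 L/gal = 127,554 L.
Alkalinity to neutralize: (224 − 200) = 24 mg/L as CaCO₃ × 127,554 L = 3061 g as CaCO₃.
Equivalents of H⁺ required: 3061 ÷ 50 g/eq = 61.23 eq = 61.23 mol NaHSO₄.
Mass of NaHSO₄: 61.23 × 120.1 = 7353 g.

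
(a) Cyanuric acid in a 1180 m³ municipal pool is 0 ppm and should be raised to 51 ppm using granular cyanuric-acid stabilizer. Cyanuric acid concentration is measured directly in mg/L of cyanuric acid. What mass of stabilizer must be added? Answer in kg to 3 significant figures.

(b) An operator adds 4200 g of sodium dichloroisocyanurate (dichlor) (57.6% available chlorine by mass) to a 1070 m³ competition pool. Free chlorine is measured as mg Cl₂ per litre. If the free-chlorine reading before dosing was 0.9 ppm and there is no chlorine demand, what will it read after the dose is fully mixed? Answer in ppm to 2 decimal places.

(a) 60.2 kg; (b) 3.16 ppm

(a) Volume: 1180 m³ = 1,180,000 L.
(a) CYA to add: (51 − 0) = 51 mg/L × 1,180,000 L = 60,180 g cyanuric acid.

(b) Volume: 1070 m³ = 1,070,000 L.
(b) Available chlorine delivered: 4200 g × 0.576 = 2419 g as Cl₂.
(b) Concentration rise: 2419 g / 1,070,000 L = 2.261 mg/L = 2.26 ppm.
(b) Final FC: 0.9 + 2.26 = 3.16 ppm.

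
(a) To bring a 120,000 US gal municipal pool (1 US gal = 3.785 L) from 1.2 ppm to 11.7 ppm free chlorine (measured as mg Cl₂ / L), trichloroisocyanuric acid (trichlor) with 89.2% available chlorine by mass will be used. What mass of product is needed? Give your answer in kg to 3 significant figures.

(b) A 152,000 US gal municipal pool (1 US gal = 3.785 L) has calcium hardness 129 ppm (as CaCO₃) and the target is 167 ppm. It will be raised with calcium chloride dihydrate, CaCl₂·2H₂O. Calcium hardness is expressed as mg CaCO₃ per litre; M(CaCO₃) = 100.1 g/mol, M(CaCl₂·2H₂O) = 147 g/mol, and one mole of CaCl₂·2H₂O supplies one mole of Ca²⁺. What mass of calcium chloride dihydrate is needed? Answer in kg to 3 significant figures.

(a) Volume: 120,000 US gal × 3.785 L/gal = 454,200 L.
(a) Chlorine deficit: 11.7 − 1.2 = 10.5 ppm = 10.5 mg/L as Cl₂.
(a) Cl₂ equivalent needed: 10.5 mg/L × 454,200 L = 4,769,000 mg = 4769 g.
(a) Product at 89.2% available chlorine: 4769 / 0.892 = 5347 g.

(b) Volume: 152,000 US gal × 3.785 L/gal = 575,320 L.
(b) Hardness to add: (167 − 129) = 38 mg/L as CaCO₃ × 575,320 L = 21,860 g as CaCO₃.
(b) Moles of Ca²⁺ (1 mol Ca²⁺ ≡ 1 mol CaCO₃): 21,860 / 100.1 g/mol = 218.4 mol.
(b) Mass of CaCl₂·2H₂O: 218.4 × 147 = 32,110 g.

(a) 5.35 kg; (b) 32.1 kg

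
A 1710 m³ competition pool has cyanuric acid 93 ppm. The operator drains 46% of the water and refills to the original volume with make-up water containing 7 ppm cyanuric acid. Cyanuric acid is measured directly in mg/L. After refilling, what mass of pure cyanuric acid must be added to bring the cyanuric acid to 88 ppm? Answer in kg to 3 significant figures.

59.1 kg

Volume: 1710 m³ = 1,710,000 L.
After draining 46% and refilling: 93 × 0.54 + 7 × 0.46 = 53.44 ppm.
Deficit to target: 88 − 53.44 = 34.56 mg/L.
Mass: 34.56 mg/L × 1,710,000 L = 59,100 g cyanuric acid.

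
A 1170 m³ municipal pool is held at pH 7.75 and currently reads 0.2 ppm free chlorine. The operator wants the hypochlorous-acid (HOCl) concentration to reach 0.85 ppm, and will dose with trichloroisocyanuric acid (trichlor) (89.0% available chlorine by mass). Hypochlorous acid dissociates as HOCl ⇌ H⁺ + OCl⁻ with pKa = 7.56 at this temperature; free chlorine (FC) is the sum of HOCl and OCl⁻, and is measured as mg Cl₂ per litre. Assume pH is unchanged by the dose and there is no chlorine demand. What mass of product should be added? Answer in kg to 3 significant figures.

Volume: 1170 m³ = 1,170,000 L.
[OCl⁻]/[HOCl] = 10^(pH − pKa) = 10^(7.75 − 7.56) = 1.549; fraction as HOCl = 1/(1 + 1.549) = 0.3923.
Free chlorine required for 0.85 ppm HOCl: 0.85 / 0.3923 = 2.166 ppm.
FC to add: 2.166 − 0.2 = 1.966 mg/L as Cl₂.
Cl₂ equivalent: 1.966 mg/L × 1,170,000 L = 2301 g.
Product at 89.0% available Cl: 2301 / 0.89 = 2585 g.

2.59 kg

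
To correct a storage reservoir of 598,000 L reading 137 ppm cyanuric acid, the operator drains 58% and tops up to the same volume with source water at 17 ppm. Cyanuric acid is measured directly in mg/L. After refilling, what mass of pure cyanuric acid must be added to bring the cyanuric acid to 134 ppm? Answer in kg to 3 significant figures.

After draining 58% and refilling: 137 × 0.42 + 17 × 0.58 = 67.4 ppm.
Deficit to target: 134 − 67.4 = 66.6 mg/L.
Mass: 66.6 mg/L × 598,000 L = 39,830 g cyanuric acid.

39.8 kg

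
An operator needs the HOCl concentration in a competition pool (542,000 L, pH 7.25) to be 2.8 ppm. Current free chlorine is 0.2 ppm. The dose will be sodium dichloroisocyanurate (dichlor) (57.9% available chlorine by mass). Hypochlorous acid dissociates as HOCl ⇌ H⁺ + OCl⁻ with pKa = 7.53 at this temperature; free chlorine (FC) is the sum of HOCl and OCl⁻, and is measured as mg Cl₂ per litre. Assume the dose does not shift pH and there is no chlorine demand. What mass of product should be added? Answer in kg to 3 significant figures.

3.81 kg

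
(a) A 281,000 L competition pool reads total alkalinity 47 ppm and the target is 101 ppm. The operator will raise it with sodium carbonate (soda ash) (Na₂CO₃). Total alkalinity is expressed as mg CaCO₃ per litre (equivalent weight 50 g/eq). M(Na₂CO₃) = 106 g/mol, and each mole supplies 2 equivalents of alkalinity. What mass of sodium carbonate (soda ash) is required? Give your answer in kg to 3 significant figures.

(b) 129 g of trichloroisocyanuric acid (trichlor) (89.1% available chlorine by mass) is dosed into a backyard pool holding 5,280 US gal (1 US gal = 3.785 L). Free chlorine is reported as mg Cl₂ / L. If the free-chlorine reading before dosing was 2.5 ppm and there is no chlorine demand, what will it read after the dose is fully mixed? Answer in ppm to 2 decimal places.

(a) Alkalinity to add: (101 − 47) = 54 mg/L as CaCO₃ × 281,000 L = 15,170 g as CaCO₃.
(a) Equivalents: 15,170 g ÷ 50 g/eq = 303.5 eq.
(a) Each mole of Na₂CO₃ supplies 2 eq, so 303.5 / 2 = 151.7 mol.
(a) Mass: 151.7 mol × 106 g/mol = 16,080 g.

(b) Volume: 5,280 US gal × 3.785 L/gal = 19,985 L.
(b) Available chlorine delivered: 129 g × 0.891 = 114.9 g as Cl₂.
(b) Concentration rise: 114.9 g / 19,985 L = 5.751 mg/L = 5.75 ppm.
(b) Final FC: 2.5 + 5.75 = 8.25 ppm.

(a) 16.1 kg; (b) 8.25 ppm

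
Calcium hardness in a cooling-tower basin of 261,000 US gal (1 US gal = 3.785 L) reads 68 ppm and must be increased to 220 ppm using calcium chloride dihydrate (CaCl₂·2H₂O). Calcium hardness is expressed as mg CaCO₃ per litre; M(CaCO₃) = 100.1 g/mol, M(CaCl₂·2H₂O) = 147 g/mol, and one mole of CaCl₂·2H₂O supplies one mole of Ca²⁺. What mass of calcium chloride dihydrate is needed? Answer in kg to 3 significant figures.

Volume: 261,000 US gal × 3.785 L/gal = 987,885 L.
Hardness to add: (220 − 68) = 152 mg/L as CaCO₃ × 987,885 L = 150,200 g as CaCO₃.
Moles of Ca²⁺ (1 mol Ca²⁺ ≡ 1 mol CaCO₃): 150,200 / 100.1 g/mol = 1500 mol.
Mass of CaCl₂·2H₂O: 1500 × 147 = 220,500 g.

221 kg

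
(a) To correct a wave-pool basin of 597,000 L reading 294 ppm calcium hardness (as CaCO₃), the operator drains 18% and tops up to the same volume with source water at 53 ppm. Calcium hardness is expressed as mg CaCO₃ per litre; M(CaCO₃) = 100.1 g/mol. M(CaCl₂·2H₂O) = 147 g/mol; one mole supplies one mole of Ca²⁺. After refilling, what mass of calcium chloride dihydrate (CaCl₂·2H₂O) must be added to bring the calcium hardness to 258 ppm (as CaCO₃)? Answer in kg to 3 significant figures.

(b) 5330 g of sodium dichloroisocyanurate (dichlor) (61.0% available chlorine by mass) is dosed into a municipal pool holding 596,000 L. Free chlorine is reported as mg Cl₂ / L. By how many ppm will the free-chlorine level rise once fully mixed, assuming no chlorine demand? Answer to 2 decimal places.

(a) 6.47 kg; (b) 5.46 ppm

(a) After draining 18% and refilling: 294 × 0.82 + 53 × 0.18 = 250.62 ppm.
(a) Deficit to target: 258 − 250.62 = 7.38 mg/L.
(a) As CaCO₃: 7.38 mg/L × 597,000 L = 4406 g; ÷ 100.1 = 44.01 mol Ca²⁺.
(a) Mass: 44.01 × 147 = 6470 g.

(b) Available chlorine delivered: 5330 g × 0.61 = 3251 g as Cl₂.
(b) Concentration rise: 3251 g / 596,000 L = 5.455 mg/L = 5.46 ppm.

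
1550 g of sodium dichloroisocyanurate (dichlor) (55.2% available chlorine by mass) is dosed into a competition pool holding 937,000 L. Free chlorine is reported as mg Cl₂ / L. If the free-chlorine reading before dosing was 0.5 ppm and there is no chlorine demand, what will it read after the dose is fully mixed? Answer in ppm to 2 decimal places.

1.41 ppm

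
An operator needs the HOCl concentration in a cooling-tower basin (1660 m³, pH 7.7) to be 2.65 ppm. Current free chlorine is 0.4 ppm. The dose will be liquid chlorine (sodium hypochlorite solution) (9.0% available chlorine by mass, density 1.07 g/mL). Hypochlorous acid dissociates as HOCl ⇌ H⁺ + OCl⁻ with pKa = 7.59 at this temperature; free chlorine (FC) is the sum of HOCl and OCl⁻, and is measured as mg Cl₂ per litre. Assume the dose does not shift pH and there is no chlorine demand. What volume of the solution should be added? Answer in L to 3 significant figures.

Volume: 1660 m³ = 1,660,000 L.
[OCl⁻]/[HOCl] = 10^(pH − pKa) = 10^(7.7 − 7.59) = 1.288; fraction as HOCl = 1/(1 + 1.288) = 0.437.
Free chlorine required for 2.65 ppm HOCl: 2.65 / 0.437 = 6.064 ppm.
FC to add: 6.064 − 0.4 = 5.664 mg/L as Cl₂.
Cl₂ equivalent: 5.664 mg/L × 1,660,000 L = 9402 g.
Product at 9.0% available Cl: 9402 / 0.09 = 104,500 g.
Volume: 104,500 g ÷ 1.07 g/mL = 97,630 mL.

97.6 L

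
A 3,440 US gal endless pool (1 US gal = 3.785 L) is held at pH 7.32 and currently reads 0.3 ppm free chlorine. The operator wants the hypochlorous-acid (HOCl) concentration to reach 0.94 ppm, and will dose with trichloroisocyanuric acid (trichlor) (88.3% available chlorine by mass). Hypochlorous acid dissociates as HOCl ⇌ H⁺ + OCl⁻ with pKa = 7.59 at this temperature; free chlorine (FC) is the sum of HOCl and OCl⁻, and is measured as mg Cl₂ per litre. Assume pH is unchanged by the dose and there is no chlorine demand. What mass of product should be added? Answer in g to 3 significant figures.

16.9 g

Volume: 3,440 US gal × 3.785 L/gal = 13,020 L.
[OCl⁻]/[HOCl] = 10^(pH − pKa) = 10^(7.32 − 7.59) = 0.537; fraction as HOCl = 1/(1 + 0.537) = 0.6506.
Free chlorine required for 0.94 ppm HOCl: 0.94 / 0.6506 = 1.445 ppm.
FC to add: 1.445 − 0.3 = 1.145 mg/L as Cl₂.
Cl₂ equivalent: 1.145 mg/L × 13,020 L = 14.91 g.
Product at 88.3% available Cl: 14.91 / 0.883 = 16.88 g.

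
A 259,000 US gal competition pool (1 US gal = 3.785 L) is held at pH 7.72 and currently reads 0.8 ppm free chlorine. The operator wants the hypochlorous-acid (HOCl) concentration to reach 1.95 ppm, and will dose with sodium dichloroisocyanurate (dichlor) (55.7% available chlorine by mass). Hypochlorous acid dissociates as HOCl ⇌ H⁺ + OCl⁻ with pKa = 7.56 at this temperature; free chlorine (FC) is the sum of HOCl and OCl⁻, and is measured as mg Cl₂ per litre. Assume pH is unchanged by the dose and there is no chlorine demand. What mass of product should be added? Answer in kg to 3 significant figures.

Volume: 259,000 US gal × 3.785 L/gal = 980,315 L.
[OCl⁻]/[HOCl] = 10^(pH − pKa) = 10^(7.72 − 7.56) = 1.445; fraction as HOCl = 1/(1 + 1.445) = 0.4089.
Free chlorine required for 1.95 ppm HOCl: 1.95 / 0.4089 = 4.769 ppm.
FC to add: 4.769 − 0.8 = 3.969 mg/L as Cl₂.
Cl₂ equivalent: 3.969 mg/L × 980,315 L = 3890 g.
Product at 55.7% available Cl: 3890 / 0.557 = 6985 g.

6.98 kg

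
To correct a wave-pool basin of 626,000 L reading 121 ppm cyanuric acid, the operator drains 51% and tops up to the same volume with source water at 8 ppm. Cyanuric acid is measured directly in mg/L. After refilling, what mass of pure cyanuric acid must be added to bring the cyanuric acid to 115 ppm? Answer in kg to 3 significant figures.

32.3 kg

After draining 51% and refilling: 121 × 0.49 + 8 × 0.51 = 63.37 ppm.
Deficit to target: 115 − 63.37 = 51.63 mg/L.
Mass: 51.63 mg/L × 626,000 L = 32,320 g cyanuric acid.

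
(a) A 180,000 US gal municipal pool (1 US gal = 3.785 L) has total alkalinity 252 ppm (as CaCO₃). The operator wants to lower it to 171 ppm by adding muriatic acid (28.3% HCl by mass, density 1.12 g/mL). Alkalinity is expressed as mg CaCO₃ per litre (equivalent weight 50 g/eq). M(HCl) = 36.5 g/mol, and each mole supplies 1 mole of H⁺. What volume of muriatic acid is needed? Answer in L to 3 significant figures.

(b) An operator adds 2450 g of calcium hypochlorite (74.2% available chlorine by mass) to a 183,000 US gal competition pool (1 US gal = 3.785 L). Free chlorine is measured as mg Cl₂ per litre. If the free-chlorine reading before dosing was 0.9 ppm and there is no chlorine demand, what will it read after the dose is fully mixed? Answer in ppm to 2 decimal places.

(a) 127 L; (b) 3.52 ppm

(a) Volume: 180,000 US gal × 3.785 L/gal = 681,300 L.
(a) Alkalinity to neutralize: (252 − 171) = 81 mg/L as CaCO₃ × 681,300 L = 55,190 g as CaCO₃.
(a) Equivalents of H⁺ required: 55,190 ÷ 50 g/eq = 1104 eq = 1104 mol HCl.
(a) Mass of HCl: 1104 × 36.5 = 40,290 g.
(a) Mass of 28.3% solution: 40,290 / 0.283 = 142,400 g.
(a) Volume: 142,400 g ÷ 1.12 g/mL = 127,100 mL.

(b) Volume: 183,000 US gal × 3.785 L/gal = 692,655 L.
(b) Available chlorine delivered: 2450 g × 0.742 = 1818 g as Cl₂.
(b) Concentration rise: 1818 g / 692,655 L = 2.625 mg/L = 2.62 ppm.
(b) Final FC: 0.9 + 2.62 = 3.52 ppm.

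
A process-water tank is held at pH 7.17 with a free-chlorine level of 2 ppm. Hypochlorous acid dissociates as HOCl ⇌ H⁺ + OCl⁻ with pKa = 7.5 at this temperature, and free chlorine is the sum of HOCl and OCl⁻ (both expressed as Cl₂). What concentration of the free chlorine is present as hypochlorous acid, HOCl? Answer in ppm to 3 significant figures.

1.36 ppm

[OCl⁻]/[HOCl] = 10^(pH − pKa) = 10^(7.17 − 7.5) = 10^-0.33 = 0.4677.
Fraction as HOCl = 1 / (1 + 0.4677) = 0.6813.
HOCl = 0.6813 × 2 ppm = 1.363 ppm.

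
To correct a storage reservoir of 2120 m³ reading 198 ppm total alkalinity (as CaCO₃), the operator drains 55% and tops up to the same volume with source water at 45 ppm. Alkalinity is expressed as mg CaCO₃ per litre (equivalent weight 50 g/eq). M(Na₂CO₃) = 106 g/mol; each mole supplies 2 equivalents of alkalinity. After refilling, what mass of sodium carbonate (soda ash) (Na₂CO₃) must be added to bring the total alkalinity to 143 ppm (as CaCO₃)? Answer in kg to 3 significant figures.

Volume: 2120 m³ = 2,120,000 L.
After draining 55% and refilling: 198 × 0.45 + 45 × 0.55 = 113.85 ppm.
Deficit to target: 143 − 113.85 = 29.15 mg/L.
As CaCO₃: 29.15 mg/L × 2,120,000 L = 61,800 g; ÷ 50 g/eq ÷ 2 = 618 mol Na₂CO₃.
Mass: 618 × 106 = 65,510 g.

65.5 kg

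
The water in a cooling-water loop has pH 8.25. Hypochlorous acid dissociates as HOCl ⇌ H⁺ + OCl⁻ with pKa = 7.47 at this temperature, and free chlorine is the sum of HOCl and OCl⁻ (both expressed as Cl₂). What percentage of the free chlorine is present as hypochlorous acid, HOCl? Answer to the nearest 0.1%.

[OCl⁻]/[HOCl] = 10^(pH − pKa) = 10^(8.25 − 7.47) = 10^0.78 = 6.026.
Fraction as HOCl = 1 / (1 + 6.026) = 0.1423.

14.2%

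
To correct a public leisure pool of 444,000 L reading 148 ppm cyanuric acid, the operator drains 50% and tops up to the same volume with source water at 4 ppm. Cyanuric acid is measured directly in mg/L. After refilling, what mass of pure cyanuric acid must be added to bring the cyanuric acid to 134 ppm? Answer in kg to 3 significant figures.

25.8 kg

After draining 50% and refilling: 148 × 0.50 + 4 × 0.50 = 76 ppm.
Deficit to target: 134 − 76 = 58 mg/L.
Mass: 58 mg/L × 444,000 L = 25,750 g cyanuric acid.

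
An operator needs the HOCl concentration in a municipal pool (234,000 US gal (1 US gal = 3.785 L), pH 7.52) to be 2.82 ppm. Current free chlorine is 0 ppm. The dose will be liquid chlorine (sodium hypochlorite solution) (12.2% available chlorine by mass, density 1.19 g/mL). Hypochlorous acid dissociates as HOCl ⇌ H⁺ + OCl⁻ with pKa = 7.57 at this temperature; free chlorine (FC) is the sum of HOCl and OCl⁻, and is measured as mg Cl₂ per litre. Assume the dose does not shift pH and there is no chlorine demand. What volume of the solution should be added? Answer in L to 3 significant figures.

32.5 L

Volume: 234,000 US gal × 3.785 L/gal = 885,690 L.
[OCl⁻]/[HOCl] = 10^(pH − pKa) = 10^(7.52 − 7.57) = 0.8913; fraction as HOCl = 1/(1 + 0.8913) = 0.5288.
Free chlorine required for 2.82 ppm HOCl: 2.82 / 0.5288 = 5.333 ppm.
FC to add: 5.333 − 0 = 5.333 mg/L as Cl₂.
Cl₂ equivalent: 5.333 mg/L × 885,690 L = 4724 g.
Product at 12.2% available Cl: 4724 / 0.122 = 38,720 g.
Volume: 38,720 g ÷ 1.19 g/mL = 32,540 mL.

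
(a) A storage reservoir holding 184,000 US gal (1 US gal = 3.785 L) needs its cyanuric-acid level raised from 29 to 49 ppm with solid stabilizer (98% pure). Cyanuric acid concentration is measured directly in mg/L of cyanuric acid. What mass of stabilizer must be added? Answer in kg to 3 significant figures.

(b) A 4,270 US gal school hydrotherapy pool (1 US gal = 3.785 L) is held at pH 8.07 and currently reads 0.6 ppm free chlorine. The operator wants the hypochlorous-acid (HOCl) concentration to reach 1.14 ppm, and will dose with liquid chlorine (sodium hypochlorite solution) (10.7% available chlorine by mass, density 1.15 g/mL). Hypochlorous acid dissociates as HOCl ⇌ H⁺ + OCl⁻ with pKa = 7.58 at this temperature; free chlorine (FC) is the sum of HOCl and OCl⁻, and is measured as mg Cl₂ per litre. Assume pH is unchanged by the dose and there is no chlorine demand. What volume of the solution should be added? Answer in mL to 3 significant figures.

(a) 14.2 kg; (b) 534 mL

(a) Volume: 184,000 US gal × 3.785 L/gal = 696,440 L.
(a) CYA to add: (49 − 29) = 20 mg/L × 696,440 L = 13,930 g cyanuric acid.
(a) At 98% purity: 13,930 / 0.98 = 14,210 g product.

(b) Volume: 4,270 US gal × 3.785 L/gal = 16,162 L.
(b) [OCl⁻]/[HOCl] = 10^(pH − pKa) = 10^(8.07 − 7.58) = 3.09; fraction as HOCl = 1/(1 + 3.09) = 0.2445.
(b) Free chlorine required for 1.14 ppm HOCl: 1.14 / 0.2445 = 4.663 ppm.
(b) FC to add: 4.663 − 0.6 = 4.063 mg/L as Cl₂.
(b) Cl₂ equivalent: 4.063 mg/L × 16,162 L = 65.66 g.
(b) Product at 10.7% available Cl: 65.66 / 0.107 = 613.7 g.
(b) Volume: 613.7 g ÷ 1.15 g/mL = 533.6 mL.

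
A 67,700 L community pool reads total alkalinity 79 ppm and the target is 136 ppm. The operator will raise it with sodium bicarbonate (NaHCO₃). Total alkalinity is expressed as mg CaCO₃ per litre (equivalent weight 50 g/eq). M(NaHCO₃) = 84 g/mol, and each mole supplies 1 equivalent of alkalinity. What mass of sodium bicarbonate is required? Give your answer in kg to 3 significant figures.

6.48 kg

Alkalinity to add: (136 − 79) = 57 mg/L as CaCO₃ × 67,700 L = 3859 g as CaCO₃.
Equivalents: 3859 g ÷ 50 g/eq = 77.18 eq.
NaHCO₃ supplies 1 eq per mole → 77.18 mol.
Mass: 77.18 mol × 84 g/mol = 6483 g.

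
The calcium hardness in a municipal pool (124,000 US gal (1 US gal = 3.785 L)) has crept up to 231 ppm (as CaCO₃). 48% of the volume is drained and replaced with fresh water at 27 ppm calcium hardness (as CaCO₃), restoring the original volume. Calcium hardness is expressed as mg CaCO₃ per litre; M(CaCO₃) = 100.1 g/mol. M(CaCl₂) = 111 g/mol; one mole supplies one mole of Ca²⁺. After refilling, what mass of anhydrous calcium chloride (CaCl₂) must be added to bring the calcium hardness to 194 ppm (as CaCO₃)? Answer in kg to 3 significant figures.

Volume: 124,000 US gal × 3.785 L/gal = 469,340 L.
After draining 48% and refilling: 231 × 0.52 + 27 × 0.48 = 133.08 ppm.
Deficit to target: 194 − 133.08 = 60.92 mg/L.
As CaCO₃: 60.92 mg/L × 469,340 L = 28,590 g; ÷ 100.1 = 285.6 mol Ca²⁺.
Mass: 285.6 × 111 = 31,710 g.

31.7 kg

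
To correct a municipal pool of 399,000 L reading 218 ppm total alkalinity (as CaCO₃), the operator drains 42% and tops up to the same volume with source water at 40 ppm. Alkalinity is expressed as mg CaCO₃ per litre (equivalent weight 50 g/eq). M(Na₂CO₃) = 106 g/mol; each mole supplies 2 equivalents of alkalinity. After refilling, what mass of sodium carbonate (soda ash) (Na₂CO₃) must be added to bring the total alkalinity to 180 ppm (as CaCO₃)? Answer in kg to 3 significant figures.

After draining 42% and refilling: 218 × 0.58 + 40 × 0.42 = 143.24 ppm.
Deficit to target: 180 − 143.24 = 36.76 mg/L.
As CaCO₃: 36.76 mg/L × 399,000 L = 14,670 g; ÷ 50 g/eq ÷ 2 = 146.7 mol Na₂CO₃.
Mass: 146.7 × 106 = 15,550 g.

15.5 kg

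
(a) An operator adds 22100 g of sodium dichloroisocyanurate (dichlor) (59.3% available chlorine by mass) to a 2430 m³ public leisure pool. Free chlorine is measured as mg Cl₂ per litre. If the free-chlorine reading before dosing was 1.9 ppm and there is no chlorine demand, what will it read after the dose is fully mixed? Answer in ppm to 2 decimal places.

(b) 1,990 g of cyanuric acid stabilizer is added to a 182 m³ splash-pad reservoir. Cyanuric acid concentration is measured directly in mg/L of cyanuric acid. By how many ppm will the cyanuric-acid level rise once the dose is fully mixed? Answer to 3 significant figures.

(a) Volume: 2430 m³ = 2,430,000 L.
(a) Available chlorine delivered: 22,100 g × 0.593 = 13,110 g as Cl₂.
(a) Concentration rise: 13,110 g / 2,430,000 L = 5.393 mg/L = 5.39 ppm.
(a) Final FC: 1.9 + 5.39 = 7.29 ppm.

(b) Volume: 182 m³ = 182,000 L.
(b) Rise: 1,990 g / 182,000 L × 1000 = 10.93 mg/L.

(a) 7.29 ppm; (b) 10.9 ppm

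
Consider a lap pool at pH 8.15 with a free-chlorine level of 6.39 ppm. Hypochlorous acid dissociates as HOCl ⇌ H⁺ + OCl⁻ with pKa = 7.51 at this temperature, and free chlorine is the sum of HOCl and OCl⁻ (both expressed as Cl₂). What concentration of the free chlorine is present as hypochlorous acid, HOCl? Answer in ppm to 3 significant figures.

[OCl⁻]/[HOCl] = 10^(pH − pKa) = 10^(8.15 − 7.51) = 10^0.64 = 4.365.
Fraction as HOCl = 1 / (1 + 4.365) = 0.1864.
HOCl = 0.1864 × 6.39 ppm = 1.191 ppm.

1.19 ppm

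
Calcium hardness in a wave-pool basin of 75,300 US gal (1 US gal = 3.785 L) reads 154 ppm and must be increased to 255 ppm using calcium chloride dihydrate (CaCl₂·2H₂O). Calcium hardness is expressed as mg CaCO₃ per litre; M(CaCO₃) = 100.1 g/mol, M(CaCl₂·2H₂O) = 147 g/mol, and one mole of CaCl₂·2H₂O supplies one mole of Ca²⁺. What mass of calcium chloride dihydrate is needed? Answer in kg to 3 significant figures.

42.3 kg

Volume: 75,300 US gal × 3.785 L/gal = 285,010 L.
Hardness to add: (255 − 154) = 101 mg/L as CaCO₃ × 285,010 L = 28,790 g as CaCO₃.
Moles of Ca²⁺ (1 mol Ca²⁺ ≡ 1 mol CaCO₃): 28,790 / 100.1 g/mol = 287.6 mol.
Mass of CaCl₂·2H₂O: 287.6 × 147 = 42,270 g.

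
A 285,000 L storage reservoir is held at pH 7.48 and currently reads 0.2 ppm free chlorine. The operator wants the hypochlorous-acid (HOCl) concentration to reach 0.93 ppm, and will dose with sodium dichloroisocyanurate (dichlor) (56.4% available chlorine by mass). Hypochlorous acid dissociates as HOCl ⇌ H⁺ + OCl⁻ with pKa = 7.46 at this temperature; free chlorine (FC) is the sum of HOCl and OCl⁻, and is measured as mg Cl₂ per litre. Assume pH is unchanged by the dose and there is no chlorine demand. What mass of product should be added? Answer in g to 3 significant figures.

861 g

[OCl⁻]/[HOCl] = 10^(pH − pKa) = 10^(7.48 − 7.46) = 1.047; fraction as HOCl = 1/(1 + 1.047) = 0.4885.
Free chlorine required for 0.93 ppm HOCl: 0.93 / 0.4885 = 1.904 ppm.
FC to add: 1.904 − 0.2 = 1.704 mg/L as Cl₂.
Cl₂ equivalent: 1.704 mg/L × 285,000 L = 485.6 g.
Product at 56.4% available Cl: 485.6 / 0.564 = 861 g.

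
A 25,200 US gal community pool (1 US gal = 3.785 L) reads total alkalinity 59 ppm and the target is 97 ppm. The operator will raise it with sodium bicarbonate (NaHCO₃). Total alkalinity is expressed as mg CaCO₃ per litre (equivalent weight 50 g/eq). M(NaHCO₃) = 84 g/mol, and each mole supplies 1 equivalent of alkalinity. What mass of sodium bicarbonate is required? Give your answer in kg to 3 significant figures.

Volume: 25,200 US gal × 3.785 L/gal = 95,382 L.
Alkalinity to add: (97 − 59) = 38 mg/L as CaCO₃ × 95,382 L = 3625 g as CaCO₃.
Equivalents: 3625 g ÷ 50 g/eq = 72.49 eq.
NaHCO₃ supplies 1 eq per mole → 72.49 mol.
Mass: 72.49 mol × 84 g/mol = 6089 g.

6.09 kg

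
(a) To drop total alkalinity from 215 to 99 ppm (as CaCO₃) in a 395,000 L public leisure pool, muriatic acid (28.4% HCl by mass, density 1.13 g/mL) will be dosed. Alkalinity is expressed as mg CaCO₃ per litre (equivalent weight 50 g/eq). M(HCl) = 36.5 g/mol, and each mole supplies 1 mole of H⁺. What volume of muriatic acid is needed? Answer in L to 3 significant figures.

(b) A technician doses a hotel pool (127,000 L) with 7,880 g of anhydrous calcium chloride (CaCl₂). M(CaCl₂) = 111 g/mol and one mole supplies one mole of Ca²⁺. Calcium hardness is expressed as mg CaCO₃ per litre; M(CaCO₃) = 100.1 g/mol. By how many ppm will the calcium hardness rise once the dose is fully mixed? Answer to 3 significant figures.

(a) 104 L; (b) 56.0 ppm

(a) Alkalinity to neutralize: (215 − 99) = 116 mg/L as CaCO₃ × 395,000 L = 45,820 g as CaCO₃.
(a) Equivalents of H⁺ required: 45,820 ÷ 50 g/eq = 916.4 eq = 916.4 mol HCl.
(a) Mass of HCl: 916.4 × 36.5 = 33,450 g.
(a) Mass of 28.4% solution: 33,450 / 0.284 = 117,800 g.
(a) Volume: 117,800 g ÷ 1.13 g/mL = 104,200 mL.

(b) Moles of Ca²⁺: 7,880 g ÷ 111 g/mol = 70.99 mol.
(b) As CaCO₃: 70.99 mol × 100.1 g/mol = 7106 g.
(b) Rise: 7106 g / 127,000 L × 1000 = 55.95 mg/L.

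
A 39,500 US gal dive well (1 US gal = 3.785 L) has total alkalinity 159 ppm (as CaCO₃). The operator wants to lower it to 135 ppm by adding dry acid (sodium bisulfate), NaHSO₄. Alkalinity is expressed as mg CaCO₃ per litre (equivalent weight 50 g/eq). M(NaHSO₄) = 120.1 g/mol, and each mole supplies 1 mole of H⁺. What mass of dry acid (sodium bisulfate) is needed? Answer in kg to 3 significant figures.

Volume: 39,500 US gal × 3.785 L/gal = 149,508 L.
Alkalinity to neutralize: (159 − 135) = 24 mg/L as CaCO₃ × 149,508 L = 3588 g as CaCO₃.
Equivalents of H⁺ required: 3588 ÷ 50 g/eq = 71.76 eq = 71.76 mol NaHSO₄.
Mass of NaHSO₄: 71.76 × 120.1 = 8619 g.

8.62 kg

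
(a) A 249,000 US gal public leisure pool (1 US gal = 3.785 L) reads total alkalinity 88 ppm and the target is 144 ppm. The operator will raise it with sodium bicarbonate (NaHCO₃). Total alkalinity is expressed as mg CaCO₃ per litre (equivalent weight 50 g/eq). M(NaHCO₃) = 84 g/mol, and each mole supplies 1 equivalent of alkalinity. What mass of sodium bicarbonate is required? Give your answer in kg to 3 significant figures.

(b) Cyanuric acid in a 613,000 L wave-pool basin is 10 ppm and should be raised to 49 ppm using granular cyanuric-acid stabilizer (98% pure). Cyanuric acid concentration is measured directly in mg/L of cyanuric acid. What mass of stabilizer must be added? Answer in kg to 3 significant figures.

(a) Volume: 249,000 US gal × 3.785 L/gal = 942,465 L.
(a) Alkalinity to add: (144 − 88) = 56 mg/L as CaCO₃ × 942,465 L = 52,780 g as CaCO₃.
(a) Equivalents: 52,780 g ÷ 50 g/eq = 1056 eq.
(a) NaHCO₃ supplies 1 eq per mole → 1056 mol.
(a) Mass: 1056 mol × 84 g/mol = 88,670 g.

(b) CYA to add: (49 − 10) = 39 mg/L × 613,000 L = 23,910 g cyanuric acid.
(b) At 98% purity: 23,910 / 0.98 = 24,390 g product.

(a) 88.7 kg; (b) 24.4 kg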